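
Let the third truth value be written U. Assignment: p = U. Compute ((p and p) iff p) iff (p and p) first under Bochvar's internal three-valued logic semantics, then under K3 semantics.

In Bochvar's internal three-valued logic: p and p = U and U = U
(p and p) iff p = U iff U = U
p and p = U and U = U
((p and p) iff p) iff (p and p) = U iff U = U
In K3: p and p = U and U = U
(p and p) iff p = U iff U = U
p and p = U and U = U
((p and p) iff p) iff (p and p) = U iff U = U

U; U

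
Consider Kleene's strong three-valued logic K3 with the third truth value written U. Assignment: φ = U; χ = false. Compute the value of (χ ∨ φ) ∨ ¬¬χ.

U

χ ∨ φ = false ∨ U = U
¬χ = ¬false = true
¬¬χ = ¬true = false
(χ ∨ φ) ∨ ¬¬χ = U ∨ false = U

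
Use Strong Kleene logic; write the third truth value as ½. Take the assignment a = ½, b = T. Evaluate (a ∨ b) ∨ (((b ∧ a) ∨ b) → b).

a ∨ b = ½ ∨ T = T
b ∧ a = T ∧ ½ = ½
(b ∧ a) ∨ b = ½ ∨ T = T
((b ∧ a) ∨ b) → b = T → T = T
(a ∨ b) ∨ (((b ∧ a) ∨ b) → b) = T ∨ T = T

T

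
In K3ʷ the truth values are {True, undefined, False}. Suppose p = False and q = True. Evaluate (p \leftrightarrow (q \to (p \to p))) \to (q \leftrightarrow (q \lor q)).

True

p \to p = False \to False = True
q \to (p \to p) = True \to True = True
p \leftrightarrow (q \to (p \to p)) = False \leftrightarrow True = False
q \lor q = True \lor True = True
q \leftrightarrow (q \lor q) = True \leftrightarrow True = True
(p \leftrightarrow (q \to (p \to p))) \to (q \leftrightarrow (q \lor q)) = False \to True = True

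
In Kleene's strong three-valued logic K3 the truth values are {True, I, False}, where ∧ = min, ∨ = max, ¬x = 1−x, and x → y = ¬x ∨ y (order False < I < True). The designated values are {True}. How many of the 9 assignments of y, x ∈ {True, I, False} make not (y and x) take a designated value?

Of the 9 assignments, 5 give a value in {True}.

5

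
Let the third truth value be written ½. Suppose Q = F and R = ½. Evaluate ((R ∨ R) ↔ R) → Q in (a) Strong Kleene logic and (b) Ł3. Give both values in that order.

½; F

In Strong Kleene logic: R ∨ R = ½ ∨ ½ = ½
(R ∨ R) ↔ R = ½ ↔ ½ = ½
((R ∨ R) ↔ R) → Q = ½ → F = ½  [¬½ ∨ F]
In Ł3: R ∨ R = ½ ∨ ½ = ½
(R ∨ R) ↔ R = ½ ↔ ½ = T  [1 − |½−½|]
((R ∨ R) ↔ R) → Q = T → F = F
They differ because Strong Kleene logic and Ł3 treat ½ differently under implication.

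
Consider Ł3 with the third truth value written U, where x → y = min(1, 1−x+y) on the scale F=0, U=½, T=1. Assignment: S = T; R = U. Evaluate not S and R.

F

not S = not T = F
not S and R = F and U = F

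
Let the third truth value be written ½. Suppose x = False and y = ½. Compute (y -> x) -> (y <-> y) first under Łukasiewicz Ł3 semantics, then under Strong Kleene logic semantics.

True; ½

In Łukasiewicz Ł3: y -> x = ½ -> False = ½
y <-> y = ½ <-> ½ = True
(y -> x) -> (y <-> y) = ½ -> True = True
In Strong Kleene logic: y -> x = ½ -> False = ½
y <-> y = ½ <-> ½ = ½
(y -> x) -> (y <-> y) = ½ -> ½ = ½
They differ because Łukasiewicz Ł3 and Strong Kleene logic treat ½ differently under implication.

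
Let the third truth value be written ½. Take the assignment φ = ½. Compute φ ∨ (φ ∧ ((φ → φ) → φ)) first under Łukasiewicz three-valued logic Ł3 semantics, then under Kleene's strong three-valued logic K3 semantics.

In Łukasiewicz three-valued logic Ł3: φ → φ = ½ → ½ = T  [min(1, 1−½+½)]
(φ → φ) → φ = T → ½ = ½
φ ∧ ((φ → φ) → φ) = ½ ∧ ½ = ½
φ ∨ (φ ∧ ((φ → φ) → φ)) = ½ ∨ ½ = ½
In Kleene's strong three-valued logic K3: φ → φ = ½ → ½ = ½  [¬½ ∨ ½]
(φ → φ) → φ = ½ → ½ = ½
φ ∧ ((φ → φ) → φ) = ½ ∧ ½ = ½
φ ∨ (φ ∧ ((φ → φ) → φ)) = ½ ∨ ½ = ½

½; ½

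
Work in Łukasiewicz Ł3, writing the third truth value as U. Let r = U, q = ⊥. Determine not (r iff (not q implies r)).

⊥

not q = not ⊥ = ⊤
not q implies r = ⊤ implies U = U  [min(1, 1−1+½)]
r iff (not q implies r) = U iff U = ⊤
not (r iff (not q implies r)) = not ⊤ = ⊥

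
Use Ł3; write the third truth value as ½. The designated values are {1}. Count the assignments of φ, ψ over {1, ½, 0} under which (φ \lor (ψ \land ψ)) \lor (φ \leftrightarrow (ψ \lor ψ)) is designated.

7

Of the 9 assignments, 7 give a value in {1}.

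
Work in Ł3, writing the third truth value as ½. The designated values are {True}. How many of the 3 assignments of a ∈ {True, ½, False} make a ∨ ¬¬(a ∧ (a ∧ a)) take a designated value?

a=True: True ✓
a=½: ½ ·
a=False: False ·

1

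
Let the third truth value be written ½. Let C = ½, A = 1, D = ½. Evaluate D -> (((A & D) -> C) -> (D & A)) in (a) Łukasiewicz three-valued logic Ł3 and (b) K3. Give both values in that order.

In Łukasiewicz three-valued logic Ł3: A & D = 1 & ½ = ½
(A & D) -> C = ½ -> ½ = 1  [min(1, 1−½+½)]
D & A = ½ & 1 = ½
((A & D) -> C) -> (D & A) = 1 -> ½ = ½
D -> (((A & D) -> C) -> (D & A)) = ½ -> ½ = 1
In K3: A & D = 1 & ½ = ½
(A & D) -> C = ½ -> ½ = ½
D & A = ½ & 1 = ½
((A & D) -> C) -> (D & A) = ½ -> ½ = ½
D -> (((A & D) -> C) -> (D & A)) = ½ -> ½ = ½
They differ because Łukasiewicz three-valued logic Ł3 and K3 treat ½ differently under implication.

1; ½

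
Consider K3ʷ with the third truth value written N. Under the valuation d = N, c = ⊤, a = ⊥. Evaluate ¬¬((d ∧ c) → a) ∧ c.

N

d ∧ c = N ∧ ⊤ = N
(d ∧ c) → a = N → ⊥ = N  [any arg is the third value ⇒ result is the third value]
¬((d ∧ c) → a) = ¬N = N
¬¬((d ∧ c) → a) = ¬N = N
¬¬((d ∧ c) → a) ∧ c = N ∧ ⊤ = N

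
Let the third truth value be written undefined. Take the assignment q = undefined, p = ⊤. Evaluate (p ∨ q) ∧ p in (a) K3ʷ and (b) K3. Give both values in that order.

undefined; ⊤

In K3ʷ: p ∨ q = ⊤ ∨ undefined = undefined
(p ∨ q) ∧ p = undefined ∧ ⊤ = undefined
In K3: p ∨ q = ⊤ ∨ undefined = ⊤
(p ∨ q) ∧ p = ⊤ ∧ ⊤ = ⊤
They differ because K3ʷ and K3 treat undefined differently under the binary connectives.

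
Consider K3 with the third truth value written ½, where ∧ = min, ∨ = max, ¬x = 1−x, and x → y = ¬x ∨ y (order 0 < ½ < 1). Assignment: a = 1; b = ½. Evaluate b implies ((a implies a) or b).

a implies a = 1 implies 1 = 1
(a implies a) or b = 1 or ½ = 1
b implies ((a implies a) or b) = ½ implies 1 = 1  [not ½ or 1]

1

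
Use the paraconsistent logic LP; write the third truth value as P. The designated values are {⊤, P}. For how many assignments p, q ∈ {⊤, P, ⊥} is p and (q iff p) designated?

5

Of the 9 assignments, 5 give a value in {⊤, P}.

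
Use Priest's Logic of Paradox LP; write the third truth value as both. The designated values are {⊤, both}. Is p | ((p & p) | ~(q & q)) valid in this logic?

Countermodel: p=⊥, q=⊤ gives ⊥, which is not designated.

No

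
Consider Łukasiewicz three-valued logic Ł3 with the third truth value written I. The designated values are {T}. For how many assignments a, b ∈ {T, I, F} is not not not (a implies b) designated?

1

Designated under: (a=T, b=F).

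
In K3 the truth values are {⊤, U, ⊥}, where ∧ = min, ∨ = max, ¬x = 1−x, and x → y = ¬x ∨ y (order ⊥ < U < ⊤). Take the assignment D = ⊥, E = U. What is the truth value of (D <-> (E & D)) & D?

⊥

E & D = U & ⊥ = ⊥
D <-> (E & D) = ⊥ <-> ⊥ = ⊤
(D <-> (E & D)) & D = ⊤ & ⊥ = ⊥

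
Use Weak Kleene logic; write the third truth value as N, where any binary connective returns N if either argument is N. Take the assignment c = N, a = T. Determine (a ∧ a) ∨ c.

a ∧ a = T ∧ T = T
(a ∧ a) ∨ c = T ∨ N = N

N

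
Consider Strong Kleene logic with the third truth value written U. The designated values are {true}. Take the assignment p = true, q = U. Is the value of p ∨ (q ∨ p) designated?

q ∨ p = U ∨ true = true
p ∨ (q ∨ p) = true ∨ true = true
true ∈ {true}.

Yes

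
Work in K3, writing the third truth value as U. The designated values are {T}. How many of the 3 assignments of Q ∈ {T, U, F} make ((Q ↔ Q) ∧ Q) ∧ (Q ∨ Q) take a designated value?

Q=T: T ✓
Q=U: U ·
Q=F: F ·

1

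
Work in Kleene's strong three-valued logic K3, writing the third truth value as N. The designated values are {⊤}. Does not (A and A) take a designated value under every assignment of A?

No

Countermodel: A=⊤ gives ⊥, which is not designated.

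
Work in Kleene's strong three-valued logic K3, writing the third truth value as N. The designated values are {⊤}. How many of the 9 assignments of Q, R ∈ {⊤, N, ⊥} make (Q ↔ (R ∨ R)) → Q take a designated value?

4

Designated under: (Q=⊤, R=⊤); (Q=⊤, R=N); (Q=⊤, R=⊥); (Q=⊥, R=⊤).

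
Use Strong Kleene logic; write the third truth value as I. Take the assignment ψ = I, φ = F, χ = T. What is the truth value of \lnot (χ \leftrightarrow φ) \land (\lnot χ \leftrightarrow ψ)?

I

χ \leftrightarrow φ = T \leftrightarrow F = F
\lnot (χ \leftrightarrow φ) = \lnot F = T
\lnot χ = \lnot T = F
\lnot χ \leftrightarrow ψ = F \leftrightarrow I = I
\lnot (χ \leftrightarrow φ) \land (\lnot χ \leftrightarrow ψ) = T \land I = I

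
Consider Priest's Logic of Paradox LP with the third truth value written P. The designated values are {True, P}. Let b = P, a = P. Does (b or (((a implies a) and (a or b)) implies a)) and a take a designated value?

Yes

a implies a = P implies P = P  [not P or P]
a or b = P or P = P
(a implies a) and (a or b) = P and P = P
((a implies a) and (a or b)) implies a = P implies P = P
b or (((a implies a) and (a or b)) implies a) = P or P = P
(b or (((a implies a) and (a or b)) implies a)) and a = P and P = P
P ∈ {True, P}.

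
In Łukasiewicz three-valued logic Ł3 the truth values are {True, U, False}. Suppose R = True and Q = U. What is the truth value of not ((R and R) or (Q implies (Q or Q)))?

R and R = True and True = True
Q or Q = U or U = U
Q implies (Q or Q) = U implies U = True  [min(1, 1−½+½)]
(R and R) or (Q implies (Q or Q)) = True or True = True
not ((R and R) or (Q implies (Q or Q))) = not True = False

False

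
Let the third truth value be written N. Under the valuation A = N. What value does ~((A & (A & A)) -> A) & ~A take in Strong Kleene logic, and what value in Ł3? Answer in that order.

In Strong Kleene logic: A & A = N & N = N
A & (A & A) = N & N = N
(A & (A & A)) -> A = N -> N = N
~((A & (A & A)) -> A) = ~N = N
~A = ~N = N
~((A & (A & A)) -> A) & ~A = N & N = N
In Ł3: A & A = N & N = N
A & (A & A) = N & N = N
(A & (A & A)) -> A = N -> N = true  [min(1, 1−½+½)]
~((A & (A & A)) -> A) = ~true = false
~A = ~N = N
~((A & (A & A)) -> A) & ~A = false & N = false
They differ because Strong Kleene logic and Ł3 treat N differently under implication.

N; false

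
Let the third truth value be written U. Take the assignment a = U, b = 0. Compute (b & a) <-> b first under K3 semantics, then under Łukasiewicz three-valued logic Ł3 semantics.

1; 1

In K3: b & a = 0 & U = 0
(b & a) <-> b = 0 <-> 0 = 1
In Łukasiewicz three-valued logic Ł3: b & a = 0 & U = 0
(b & a) <-> b = 0 <-> 0 = 1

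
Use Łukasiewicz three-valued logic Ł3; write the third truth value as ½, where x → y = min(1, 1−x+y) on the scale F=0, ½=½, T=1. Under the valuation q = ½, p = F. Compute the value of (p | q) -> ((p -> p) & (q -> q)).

T

p | q = F | ½ = ½
p -> p = F -> F = T
q -> q = ½ -> ½ = T  [min(1, 1−½+½)]
(p -> p) & (q -> q) = T & T = T
(p | q) -> ((p -> p) & (q -> q)) = ½ -> T = T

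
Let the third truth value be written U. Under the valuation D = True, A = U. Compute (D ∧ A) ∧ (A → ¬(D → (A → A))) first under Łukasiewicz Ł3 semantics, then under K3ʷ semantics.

U; U

In Łukasiewicz Ł3: D ∧ A = True ∧ U = U
A → A = U → U = True  [min(1, 1−½+½)]
D → (A → A) = True → True = True
¬(D → (A → A)) = ¬True = False
A → ¬(D → (A → A)) = U → False = U
(D ∧ A) ∧ (A → ¬(D → (A → A))) = U ∧ U = U
In K3ʷ: D ∧ A = True ∧ U = U
A → A = U → U = U  [any arg is the third value ⇒ result is the third value]
D → (A → A) = True → U = U
¬(D → (A → A)) = ¬U = U
A → ¬(D → (A → A)) = U → U = U
(D ∧ A) ∧ (A → ¬(D → (A → A))) = U ∧ U = U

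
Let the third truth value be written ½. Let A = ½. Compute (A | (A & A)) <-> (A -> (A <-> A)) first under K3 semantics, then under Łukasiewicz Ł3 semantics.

In K3: A & A = ½ & ½ = ½
A | (A & A) = ½ | ½ = ½
A <-> A = ½ <-> ½ = ½
A -> (A <-> A) = ½ -> ½ = ½
(A | (A & A)) <-> (A -> (A <-> A)) = ½ <-> ½ = ½
In Łukasiewicz Ł3: A & A = ½ & ½ = ½
A | (A & A) = ½ | ½ = ½
A <-> A = ½ <-> ½ = T
A -> (A <-> A) = ½ -> T = T
(A | (A & A)) <-> (A -> (A <-> A)) = ½ <-> T = ½

½; ½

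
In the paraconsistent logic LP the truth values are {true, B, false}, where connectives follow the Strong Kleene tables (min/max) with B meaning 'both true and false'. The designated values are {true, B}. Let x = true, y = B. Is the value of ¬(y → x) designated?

y → x = B → true = true  [¬B ∨ true]
¬(y → x) = ¬true = false
false ∉ {true, B}.

No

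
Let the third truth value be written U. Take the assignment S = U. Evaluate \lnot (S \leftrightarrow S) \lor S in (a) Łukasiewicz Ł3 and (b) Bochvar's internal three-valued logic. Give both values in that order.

In Łukasiewicz Ł3: S \leftrightarrow S = U \leftrightarrow U = ⊤  [1 − |½−½|]
\lnot (S \leftrightarrow S) = \lnot ⊤ = ⊥
\lnot (S \leftrightarrow S) \lor S = ⊥ \lor U = U
In Bochvar's internal three-valued logic: S \leftrightarrow S = U \leftrightarrow U = U
\lnot (S \leftrightarrow S) = \lnot U = U
\lnot (S \leftrightarrow S) \lor S = U \lor U = U

U; U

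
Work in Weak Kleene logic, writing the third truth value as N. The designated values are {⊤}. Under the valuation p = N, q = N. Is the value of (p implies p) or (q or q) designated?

No

p implies p = N implies N = N
q or q = N or N = N
(p implies p) or (q or q) = N or N = N
N ∉ {⊤}.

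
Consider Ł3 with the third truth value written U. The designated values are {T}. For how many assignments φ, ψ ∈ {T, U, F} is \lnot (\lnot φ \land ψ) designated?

Of the 9 assignments, 5 give a value in {T}.

5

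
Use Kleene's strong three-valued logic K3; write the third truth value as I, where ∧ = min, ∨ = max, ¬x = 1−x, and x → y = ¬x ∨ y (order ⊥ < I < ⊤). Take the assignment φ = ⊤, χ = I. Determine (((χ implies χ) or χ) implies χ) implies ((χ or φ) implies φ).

χ implies χ = I implies I = I
(χ implies χ) or χ = I or I = I
((χ implies χ) or χ) implies χ = I implies I = I
χ or φ = I or ⊤ = ⊤
(χ or φ) implies φ = ⊤ implies ⊤ = ⊤
(((χ implies χ) or χ) implies χ) implies ((χ or φ) implies φ) = I implies ⊤ = ⊤

⊤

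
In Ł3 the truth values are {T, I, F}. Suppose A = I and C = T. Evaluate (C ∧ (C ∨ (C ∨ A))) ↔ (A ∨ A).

I

C ∨ A = T ∨ I = T
C ∨ (C ∨ A) = T ∨ T = T
C ∧ (C ∨ (C ∨ A)) = T ∧ T = T
A ∨ A = I ∨ I = I
(C ∧ (C ∨ (C ∨ A))) ↔ (A ∨ A) = T ↔ I = I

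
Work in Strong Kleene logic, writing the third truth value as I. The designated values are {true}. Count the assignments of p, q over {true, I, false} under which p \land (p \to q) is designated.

1

Designated under: (p=true, q=true).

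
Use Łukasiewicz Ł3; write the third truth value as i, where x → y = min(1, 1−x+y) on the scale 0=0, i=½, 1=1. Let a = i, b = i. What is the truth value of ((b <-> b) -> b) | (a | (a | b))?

b <-> b = i <-> i = 1  [1 − |½−½|]
(b <-> b) -> b = 1 -> i = i
a | b = i | i = i
a | (a | b) = i | i = i
((b <-> b) -> b) | (a | (a | b)) = i | i = i

i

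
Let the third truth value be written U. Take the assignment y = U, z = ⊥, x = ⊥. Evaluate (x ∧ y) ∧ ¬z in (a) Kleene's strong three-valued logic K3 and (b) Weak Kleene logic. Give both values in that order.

⊥; U

In Kleene's strong three-valued logic K3: x ∧ y = ⊥ ∧ U = ⊥
¬z = ¬⊥ = ⊤
(x ∧ y) ∧ ¬z = ⊥ ∧ ⊤ = ⊥
In Weak Kleene logic: x ∧ y = ⊥ ∧ U = U
¬z = ¬⊥ = ⊤
(x ∧ y) ∧ ¬z = U ∧ ⊤ = U
They differ because Kleene's strong three-valued logic K3 and Weak Kleene logic treat U differently under the binary connectives.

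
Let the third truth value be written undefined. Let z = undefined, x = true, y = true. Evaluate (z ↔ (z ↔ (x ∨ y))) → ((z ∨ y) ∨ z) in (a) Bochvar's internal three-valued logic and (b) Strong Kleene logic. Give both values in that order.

undefined; true

In Bochvar's internal three-valued logic: x ∨ y = true ∨ true = true
z ↔ (x ∨ y) = undefined ↔ true = undefined
z ↔ (z ↔ (x ∨ y)) = undefined ↔ undefined = undefined
z ∨ y = undefined ∨ true = undefined
(z ∨ y) ∨ z = undefined ∨ undefined = undefined
(z ↔ (z ↔ (x ∨ y))) → ((z ∨ y) ∨ z) = undefined → undefined = undefined  [any arg is the third value ⇒ result is the third value]
In Strong Kleene logic: x ∨ y = true ∨ true = true
z ↔ (x ∨ y) = undefined ↔ true = undefined
z ↔ (z ↔ (x ∨ y)) = undefined ↔ undefined = undefined
z ∨ y = undefined ∨ true = true
(z ∨ y) ∨ z = true ∨ undefined = true
(z ↔ (z ↔ (x ∨ y))) → ((z ∨ y) ∨ z) = undefined → true = true  [¬undefined ∨ true]
They differ because Bochvar's internal three-valued logic and Strong Kleene logic treat undefined differently under the binary connectives.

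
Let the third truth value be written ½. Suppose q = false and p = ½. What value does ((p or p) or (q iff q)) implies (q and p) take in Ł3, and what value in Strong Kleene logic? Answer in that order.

In Ł3: p or p = ½ or ½ = ½
q iff q = false iff false = true
(p or p) or (q iff q) = ½ or true = true
q and p = false and ½ = false
((p or p) or (q iff q)) implies (q and p) = true implies false = false
In Strong Kleene logic: p or p = ½ or ½ = ½
q iff q = false iff false = true
(p or p) or (q iff q) = ½ or true = true
q and p = false and ½ = false
((p or p) or (q iff q)) implies (q and p) = true implies false = false

false; false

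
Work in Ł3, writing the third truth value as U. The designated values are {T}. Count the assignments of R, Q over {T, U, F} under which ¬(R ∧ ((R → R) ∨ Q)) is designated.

Designated under: (R=F, Q=T); (R=F, Q=U); (R=F, Q=F).

3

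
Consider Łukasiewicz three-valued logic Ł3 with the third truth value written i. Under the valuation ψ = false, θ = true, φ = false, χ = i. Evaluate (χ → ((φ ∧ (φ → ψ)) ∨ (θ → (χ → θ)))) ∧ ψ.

φ → ψ = false → false = true
φ ∧ (φ → ψ) = false ∧ true = false
χ → θ = i → true = true  [min(1, 1−½+1)]
θ → (χ → θ) = true → true = true
(φ ∧ (φ → ψ)) ∨ (θ → (χ → θ)) = false ∨ true = true
χ → ((φ ∧ (φ → ψ)) ∨ (θ → (χ → θ))) = i → true = true
(χ → ((φ ∧ (φ → ψ)) ∨ (θ → (χ → θ)))) ∧ ψ = true ∧ false = false

false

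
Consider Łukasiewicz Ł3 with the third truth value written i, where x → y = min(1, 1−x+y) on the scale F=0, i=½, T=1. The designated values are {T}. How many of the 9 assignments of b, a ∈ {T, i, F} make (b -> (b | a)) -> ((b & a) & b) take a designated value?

1

Designated under: (b=T, a=T).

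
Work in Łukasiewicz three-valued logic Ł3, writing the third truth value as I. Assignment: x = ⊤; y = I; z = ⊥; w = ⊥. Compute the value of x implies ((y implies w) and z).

y implies w = I implies ⊥ = I
(y implies w) and z = I and ⊥ = ⊥
x implies ((y implies w) and z) = ⊤ implies ⊥ = ⊥

⊥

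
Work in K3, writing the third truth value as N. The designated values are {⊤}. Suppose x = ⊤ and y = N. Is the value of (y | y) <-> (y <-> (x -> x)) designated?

y | y = N | N = N
x -> x = ⊤ -> ⊤ = ⊤
y <-> (x -> x) = N <-> ⊤ = N
(y | y) <-> (y <-> (x -> x)) = N <-> N = N
N ∉ {⊤}.

No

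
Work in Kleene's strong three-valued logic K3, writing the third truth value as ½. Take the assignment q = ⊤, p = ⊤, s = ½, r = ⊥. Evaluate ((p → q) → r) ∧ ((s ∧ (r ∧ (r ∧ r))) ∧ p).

⊥

p → q = ⊤ → ⊤ = ⊤
(p → q) → r = ⊤ → ⊥ = ⊥
r ∧ r = ⊥ ∧ ⊥ = ⊥
r ∧ (r ∧ r) = ⊥ ∧ ⊥ = ⊥
s ∧ (r ∧ (r ∧ r)) = ½ ∧ ⊥ = ⊥
(s ∧ (r ∧ (r ∧ r))) ∧ p = ⊥ ∧ ⊤ = ⊥
((p → q) → r) ∧ ((s ∧ (r ∧ (r ∧ r))) ∧ p) = ⊥ ∧ ⊥ = ⊥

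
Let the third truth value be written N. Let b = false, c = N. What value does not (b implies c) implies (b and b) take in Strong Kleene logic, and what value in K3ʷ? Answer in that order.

In Strong Kleene logic: b implies c = false implies N = true  [not false or N]
not (b implies c) = not true = false
b and b = false and false = false
not (b implies c) implies (b and b) = false implies false = true
In K3ʷ: b implies c = false implies N = N
not (b implies c) = not N = N
b and b = false and false = false
not (b implies c) implies (b and b) = N implies false = N
They differ because Strong Kleene logic and K3ʷ treat N differently under the binary connectives.

true; N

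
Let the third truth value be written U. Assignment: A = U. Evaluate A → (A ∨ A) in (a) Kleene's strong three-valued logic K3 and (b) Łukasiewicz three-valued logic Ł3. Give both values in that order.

In Kleene's strong three-valued logic K3: A ∨ A = U ∨ U = U
A → (A ∨ A) = U → U = U  [¬U ∨ U]
In Łukasiewicz three-valued logic Ł3: A ∨ A = U ∨ U = U
A → (A ∨ A) = U → U = True  [min(1, 1−½+½)]
They differ because Kleene's strong three-valued logic K3 and Łukasiewicz three-valued logic Ł3 treat U differently under implication.

U; True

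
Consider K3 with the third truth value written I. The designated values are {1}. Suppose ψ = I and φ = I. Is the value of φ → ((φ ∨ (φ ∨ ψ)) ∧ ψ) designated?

No

φ ∨ ψ = I ∨ I = I
φ ∨ (φ ∨ ψ) = I ∨ I = I
(φ ∨ (φ ∨ ψ)) ∧ ψ = I ∧ I = I
φ → ((φ ∨ (φ ∨ ψ)) ∧ ψ) = I → I = I  [¬I ∨ I]
I ∉ {1}.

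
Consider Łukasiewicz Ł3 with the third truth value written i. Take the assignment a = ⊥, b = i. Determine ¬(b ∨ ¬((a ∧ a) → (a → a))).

a ∧ a = ⊥ ∧ ⊥ = ⊥
a → a = ⊥ → ⊥ = ⊤
(a ∧ a) → (a → a) = ⊥ → ⊤ = ⊤
¬((a ∧ a) → (a → a)) = ¬⊤ = ⊥
b ∨ ¬((a ∧ a) → (a → a)) = i ∨ ⊥ = i
¬(b ∨ ¬((a ∧ a) → (a → a))) = ¬i = i

i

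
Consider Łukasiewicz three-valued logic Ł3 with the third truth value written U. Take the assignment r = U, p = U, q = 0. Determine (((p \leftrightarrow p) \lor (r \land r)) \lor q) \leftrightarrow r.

U

p \leftrightarrow p = U \leftrightarrow U = 1  [1 − |½−½|]
r \land r = U \land U = U
(p \leftrightarrow p) \lor (r \land r) = 1 \lor U = 1
((p \leftrightarrow p) \lor (r \land r)) \lor q = 1 \lor 0 = 1
(((p \leftrightarrow p) \lor (r \land r)) \lor q) \leftrightarrow r = 1 \leftrightarrow U = U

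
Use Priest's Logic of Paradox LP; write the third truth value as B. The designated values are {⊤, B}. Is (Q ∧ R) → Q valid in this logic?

Yes

Every assignment of Q, R over {⊤, B, ⊥} gives a value in {⊤, B}.
In particular, with Q=B, R=B: (Q ∧ R) → Q = B.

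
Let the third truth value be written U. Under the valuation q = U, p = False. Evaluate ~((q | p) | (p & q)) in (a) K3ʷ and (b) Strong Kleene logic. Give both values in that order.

U; U

In K3ʷ: q | p = U | False = U
p & q = False & U = U
(q | p) | (p & q) = U | U = U
~((q | p) | (p & q)) = ~U = U
In Strong Kleene logic: q | p = U | False = U
p & q = False & U = False
(q | p) | (p & q) = U | False = U
~((q | p) | (p & q)) = ~U = U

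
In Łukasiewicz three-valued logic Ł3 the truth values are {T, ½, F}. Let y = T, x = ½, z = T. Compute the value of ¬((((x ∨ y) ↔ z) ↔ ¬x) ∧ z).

x ∨ y = ½ ∨ T = T
(x ∨ y) ↔ z = T ↔ T = T
¬x = ¬½ = ½
((x ∨ y) ↔ z) ↔ ¬x = T ↔ ½ = ½  [1 − |1−½|]
(((x ∨ y) ↔ z) ↔ ¬x) ∧ z = ½ ∧ T = ½
¬((((x ∨ y) ↔ z) ↔ ¬x) ∧ z) = ¬½ = ½

½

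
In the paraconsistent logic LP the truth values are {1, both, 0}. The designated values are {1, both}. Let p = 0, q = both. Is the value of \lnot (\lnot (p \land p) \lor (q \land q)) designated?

p \land p = 0 \land 0 = 0
\lnot (p \land p) = \lnot 0 = 1
q \land q = both \land both = both
\lnot (p \land p) \lor (q \land q) = 1 \lor both = 1
\lnot (\lnot (p \land p) \lor (q \land q)) = \lnot 1 = 0
0 ∉ {1, both}.

No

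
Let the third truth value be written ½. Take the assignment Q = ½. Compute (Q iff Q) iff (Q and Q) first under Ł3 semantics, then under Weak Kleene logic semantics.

In Ł3: Q iff Q = ½ iff ½ = true  [1 − |½−½|]
Q and Q = ½ and ½ = ½
(Q iff Q) iff (Q and Q) = true iff ½ = ½
In Weak Kleene logic: Q iff Q = ½ iff ½ = ½
Q and Q = ½ and ½ = ½
(Q iff Q) iff (Q and Q) = ½ iff ½ = ½

½; ½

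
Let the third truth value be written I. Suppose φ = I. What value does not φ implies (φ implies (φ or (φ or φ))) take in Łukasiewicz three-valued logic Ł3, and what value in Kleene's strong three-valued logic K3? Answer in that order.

⊤; I

In Łukasiewicz three-valued logic Ł3: not φ = not I = I
φ or φ = I or I = I
φ or (φ or φ) = I or I = I
φ implies (φ or (φ or φ)) = I implies I = ⊤  [min(1, 1−½+½)]
not φ implies (φ implies (φ or (φ or φ))) = I implies ⊤ = ⊤
In Kleene's strong three-valued logic K3: not φ = not I = I
φ or φ = I or I = I
φ or (φ or φ) = I or I = I
φ implies (φ or (φ or φ)) = I implies I = I
not φ implies (φ implies (φ or (φ or φ))) = I implies I = I
They differ because Łukasiewicz three-valued logic Ł3 and Kleene's strong three-valued logic K3 treat I differently under implication.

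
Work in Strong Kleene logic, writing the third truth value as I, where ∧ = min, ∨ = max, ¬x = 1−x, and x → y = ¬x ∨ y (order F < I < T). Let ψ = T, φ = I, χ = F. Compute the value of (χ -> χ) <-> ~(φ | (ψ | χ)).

χ -> χ = F -> F = T
ψ | χ = T | F = T
φ | (ψ | χ) = I | T = T
~(φ | (ψ | χ)) = ~T = F
(χ -> χ) <-> ~(φ | (ψ | χ)) = T <-> F = F

F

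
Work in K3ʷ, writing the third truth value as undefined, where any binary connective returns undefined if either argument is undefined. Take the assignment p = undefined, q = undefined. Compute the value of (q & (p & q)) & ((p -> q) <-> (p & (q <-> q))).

p & q = undefined & undefined = undefined
q & (p & q) = undefined & undefined = undefined
p -> q = undefined -> undefined = undefined  [any arg is the third value ⇒ result is the third value]
q <-> q = undefined <-> undefined = undefined
p & (q <-> q) = undefined & undefined = undefined
(p -> q) <-> (p & (q <-> q)) = undefined <-> undefined = undefined
(q & (p & q)) & ((p -> q) <-> (p & (q <-> q))) = undefined & undefined = undefined

undefined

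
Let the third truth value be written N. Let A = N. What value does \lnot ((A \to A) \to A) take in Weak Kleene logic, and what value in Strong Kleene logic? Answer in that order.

N; N

In Weak Kleene logic: A \to A = N \to N = N
(A \to A) \to A = N \to N = N
\lnot ((A \to A) \to A) = \lnot N = N
In Strong Kleene logic: A \to A = N \to N = N  [\lnot N \lor N]
(A \to A) \to A = N \to N = N
\lnot ((A \to A) \to A) = \lnot N = N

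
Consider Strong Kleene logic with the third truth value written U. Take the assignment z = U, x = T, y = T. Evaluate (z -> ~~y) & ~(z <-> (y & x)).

~y = ~T = F
~~y = ~F = T
z -> ~~y = U -> T = T  [~U | T]
y & x = T & T = T
z <-> (y & x) = U <-> T = U
~(z <-> (y & x)) = ~U = U
(z -> ~~y) & ~(z <-> (y & x)) = T & U = U

U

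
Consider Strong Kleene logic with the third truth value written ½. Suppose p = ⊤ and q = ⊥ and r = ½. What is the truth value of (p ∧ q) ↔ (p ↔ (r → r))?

p ∧ q = ⊤ ∧ ⊥ = ⊥
r → r = ½ → ½ = ½  [¬½ ∨ ½]
p ↔ (r → r) = ⊤ ↔ ½ = ½
(p ∧ q) ↔ (p ↔ (r → r)) = ⊥ ↔ ½ = ½

½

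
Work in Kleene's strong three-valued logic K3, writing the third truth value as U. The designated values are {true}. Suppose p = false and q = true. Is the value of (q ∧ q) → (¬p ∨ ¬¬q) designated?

Yes

q ∧ q = true ∧ true = true
¬p = ¬false = true
¬q = ¬true = false
¬¬q = ¬false = true
¬p ∨ ¬¬q = true ∨ true = true
(q ∧ q) → (¬p ∨ ¬¬q) = true → true = true
true ∈ {true}.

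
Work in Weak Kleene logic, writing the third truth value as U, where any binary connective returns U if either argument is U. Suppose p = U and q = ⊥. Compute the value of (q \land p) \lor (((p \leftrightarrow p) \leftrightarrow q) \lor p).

q \land p = ⊥ \land U = U
p \leftrightarrow p = U \leftrightarrow U = U
(p \leftrightarrow p) \leftrightarrow q = U \leftrightarrow ⊥ = U
((p \leftrightarrow p) \leftrightarrow q) \lor p = U \lor U = U
(q \land p) \lor (((p \leftrightarrow p) \leftrightarrow q) \lor p) = U \lor U = U

U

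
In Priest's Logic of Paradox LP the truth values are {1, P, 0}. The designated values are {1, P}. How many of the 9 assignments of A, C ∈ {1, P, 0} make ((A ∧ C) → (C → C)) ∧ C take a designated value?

6

Of the 9 assignments, 6 give a value in {1, P}.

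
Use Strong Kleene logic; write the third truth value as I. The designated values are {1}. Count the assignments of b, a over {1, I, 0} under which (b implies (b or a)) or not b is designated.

7

Of the 9 assignments, 7 give a value in {1}.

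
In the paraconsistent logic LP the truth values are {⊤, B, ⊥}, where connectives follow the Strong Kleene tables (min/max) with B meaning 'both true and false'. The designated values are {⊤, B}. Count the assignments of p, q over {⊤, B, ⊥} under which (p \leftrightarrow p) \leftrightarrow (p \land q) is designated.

Of the 9 assignments, 5 give a value in {⊤, B}.

5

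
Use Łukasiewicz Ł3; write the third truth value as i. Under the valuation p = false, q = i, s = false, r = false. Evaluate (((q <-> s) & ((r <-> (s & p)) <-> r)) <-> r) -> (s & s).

q <-> s = i <-> false = i
s & p = false & false = false
r <-> (s & p) = false <-> false = true
(r <-> (s & p)) <-> r = true <-> false = false
(q <-> s) & ((r <-> (s & p)) <-> r) = i & false = false
((q <-> s) & ((r <-> (s & p)) <-> r)) <-> r = false <-> false = true
s & s = false & false = false
(((q <-> s) & ((r <-> (s & p)) <-> r)) <-> r) -> (s & s) = true -> false = false

false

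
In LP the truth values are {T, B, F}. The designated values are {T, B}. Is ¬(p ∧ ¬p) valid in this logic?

Yes

Every assignment of p over {T, B, F} gives a value in {T, B}.
In particular, with p=B: ¬(p ∧ ¬p) = B.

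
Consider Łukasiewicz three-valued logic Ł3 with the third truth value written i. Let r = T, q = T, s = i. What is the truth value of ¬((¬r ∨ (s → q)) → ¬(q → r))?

¬r = ¬T = F
s → q = i → T = T  [min(1, 1−½+1)]
¬r ∨ (s → q) = F ∨ T = T
q → r = T → T = T
¬(q → r) = ¬T = F
(¬r ∨ (s → q)) → ¬(q → r) = T → F = F
¬((¬r ∨ (s → q)) → ¬(q → r)) = ¬F = T

T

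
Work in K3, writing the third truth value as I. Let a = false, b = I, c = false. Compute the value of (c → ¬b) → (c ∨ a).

false

¬b = ¬I = I
c → ¬b = false → I = true  [¬false ∨ I]
c ∨ a = false ∨ false = false
(c → ¬b) → (c ∨ a) = true → false = false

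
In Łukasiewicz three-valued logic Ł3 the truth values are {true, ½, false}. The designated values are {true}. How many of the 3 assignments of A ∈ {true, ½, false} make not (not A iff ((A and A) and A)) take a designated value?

A=true: true ✓
A=½: false ·
A=false: true ✓

2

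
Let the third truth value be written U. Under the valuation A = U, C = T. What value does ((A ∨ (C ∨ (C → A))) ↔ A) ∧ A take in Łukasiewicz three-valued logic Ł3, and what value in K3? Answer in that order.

In Łukasiewicz three-valued logic Ł3: C → A = T → U = U  [min(1, 1−1+½)]
C ∨ (C → A) = T ∨ U = T
A ∨ (C ∨ (C → A)) = U ∨ T = T
(A ∨ (C ∨ (C → A))) ↔ A = T ↔ U = U
((A ∨ (C ∨ (C → A))) ↔ A) ∧ A = U ∧ U = U
In K3: C → A = T → U = U  [¬T ∨ U]
C ∨ (C → A) = T ∨ U = T
A ∨ (C ∨ (C → A)) = U ∨ T = T
(A ∨ (C ∨ (C → A))) ↔ A = T ↔ U = U
((A ∨ (C ∨ (C → A))) ↔ A) ∧ A = U ∧ U = U

U; U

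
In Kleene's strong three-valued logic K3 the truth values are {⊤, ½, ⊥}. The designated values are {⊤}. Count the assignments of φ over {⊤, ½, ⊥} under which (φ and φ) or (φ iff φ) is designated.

φ=⊤: ⊤ ✓
φ=½: ½ ·
φ=⊥: ⊤ ✓

2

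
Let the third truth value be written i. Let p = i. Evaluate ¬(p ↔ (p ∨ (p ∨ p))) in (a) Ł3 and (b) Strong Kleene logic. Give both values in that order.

F; i

In Ł3: p ∨ p = i ∨ i = i
p ∨ (p ∨ p) = i ∨ i = i
p ↔ (p ∨ (p ∨ p)) = i ↔ i = T  [1 − |½−½|]
¬(p ↔ (p ∨ (p ∨ p))) = ¬T = F
In Strong Kleene logic: p ∨ p = i ∨ i = i
p ∨ (p ∨ p) = i ∨ i = i
p ↔ (p ∨ (p ∨ p)) = i ↔ i = i
¬(p ↔ (p ∨ (p ∨ p))) = ¬i = i
They differ because Ł3 and Strong Kleene logic treat i differently under implication.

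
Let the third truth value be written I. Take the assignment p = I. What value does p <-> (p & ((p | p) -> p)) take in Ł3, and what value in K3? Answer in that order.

True; I

In Ł3: p | p = I | I = I
(p | p) -> p = I -> I = True  [min(1, 1−½+½)]
p & ((p | p) -> p) = I & True = I
p <-> (p & ((p | p) -> p)) = I <-> I = True
In K3: p | p = I | I = I
(p | p) -> p = I -> I = I  [~I | I]
p & ((p | p) -> p) = I & I = I
p <-> (p & ((p | p) -> p)) = I <-> I = I
They differ because Ł3 and K3 treat I differently under implication.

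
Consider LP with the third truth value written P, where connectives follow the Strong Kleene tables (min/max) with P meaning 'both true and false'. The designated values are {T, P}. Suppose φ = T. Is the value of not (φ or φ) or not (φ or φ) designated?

φ or φ = T or T = T
not (φ or φ) = not T = F
φ or φ = T or T = T
not (φ or φ) = not T = F
not (φ or φ) or not (φ or φ) = F or F = F
F ∉ {T, P}.

No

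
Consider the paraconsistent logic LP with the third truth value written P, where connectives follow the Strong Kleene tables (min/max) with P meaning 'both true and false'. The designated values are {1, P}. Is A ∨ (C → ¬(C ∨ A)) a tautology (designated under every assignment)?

No

Countermodel: A=0, C=1 gives 0, which is not designated.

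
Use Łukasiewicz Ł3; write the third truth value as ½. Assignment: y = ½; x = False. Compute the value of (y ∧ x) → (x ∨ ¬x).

y ∧ x = ½ ∧ False = False
¬x = ¬False = True
x ∨ ¬x = False ∨ True = True
(y ∧ x) → (x ∨ ¬x) = False → True = True

True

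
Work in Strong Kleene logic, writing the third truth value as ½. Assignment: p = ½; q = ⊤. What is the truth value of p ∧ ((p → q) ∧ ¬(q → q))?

⊥

p → q = ½ → ⊤ = ⊤  [¬½ ∨ ⊤]
q → q = ⊤ → ⊤ = ⊤
¬(q → q) = ¬⊤ = ⊥
(p → q) ∧ ¬(q → q) = ⊤ ∧ ⊥ = ⊥
p ∧ ((p → q) ∧ ¬(q → q)) = ½ ∧ ⊥ = ⊥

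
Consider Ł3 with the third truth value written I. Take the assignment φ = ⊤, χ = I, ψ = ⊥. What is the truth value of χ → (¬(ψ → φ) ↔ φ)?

I

ψ → φ = ⊥ → ⊤ = ⊤
¬(ψ → φ) = ¬⊤ = ⊥
¬(ψ → φ) ↔ φ = ⊥ ↔ ⊤ = ⊥
χ → (¬(ψ → φ) ↔ φ) = I → ⊥ = I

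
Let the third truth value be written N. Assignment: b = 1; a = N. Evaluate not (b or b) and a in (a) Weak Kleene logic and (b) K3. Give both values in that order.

In Weak Kleene logic: b or b = 1 or 1 = 1
not (b or b) = not 1 = 0
not (b or b) and a = 0 and N = N
In K3: b or b = 1 or 1 = 1
not (b or b) = not 1 = 0
not (b or b) and a = 0 and N = 0
They differ because Weak Kleene logic and K3 treat N differently under the binary connectives.

N; 0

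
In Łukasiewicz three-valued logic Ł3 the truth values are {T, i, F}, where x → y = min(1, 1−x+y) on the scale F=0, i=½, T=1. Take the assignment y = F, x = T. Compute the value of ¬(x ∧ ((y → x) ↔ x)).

y → x = F → T = T
(y → x) ↔ x = T ↔ T = T
x ∧ ((y → x) ↔ x) = T ∧ T = T
¬(x ∧ ((y → x) ↔ x)) = ¬T = F

F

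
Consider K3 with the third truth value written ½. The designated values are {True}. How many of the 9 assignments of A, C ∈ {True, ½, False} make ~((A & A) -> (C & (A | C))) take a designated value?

1

Designated under: (A=True, C=False).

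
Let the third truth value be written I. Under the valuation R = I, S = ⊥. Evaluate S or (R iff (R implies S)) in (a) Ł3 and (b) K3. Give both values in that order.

In Ł3: R implies S = I implies ⊥ = I
R iff (R implies S) = I iff I = ⊤
S or (R iff (R implies S)) = ⊥ or ⊤ = ⊤
In K3: R implies S = I implies ⊥ = I  [not I or ⊥]
R iff (R implies S) = I iff I = I
S or (R iff (R implies S)) = ⊥ or I = I
They differ because Ł3 and K3 treat I differently under implication.

⊤; I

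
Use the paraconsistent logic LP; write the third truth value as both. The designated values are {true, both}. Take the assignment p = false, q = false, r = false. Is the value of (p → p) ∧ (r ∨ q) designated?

No

p → p = false → false = true
r ∨ q = false ∨ false = false
(p → p) ∧ (r ∨ q) = true ∧ false = false
false ∉ {true, both}.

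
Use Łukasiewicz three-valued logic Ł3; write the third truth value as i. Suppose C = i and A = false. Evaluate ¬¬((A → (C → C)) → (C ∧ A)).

false

C → C = i → i = true
A → (C → C) = false → true = true
C ∧ A = i ∧ false = false
(A → (C → C)) → (C ∧ A) = true → false = false
¬((A → (C → C)) → (C ∧ A)) = ¬false = true
¬¬((A → (C → C)) → (C ∧ A)) = ¬true = false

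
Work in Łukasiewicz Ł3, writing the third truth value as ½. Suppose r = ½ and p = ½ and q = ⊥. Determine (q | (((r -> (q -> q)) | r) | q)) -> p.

q -> q = ⊥ -> ⊥ = ⊤
r -> (q -> q) = ½ -> ⊤ = ⊤
(r -> (q -> q)) | r = ⊤ | ½ = ⊤
((r -> (q -> q)) | r) | q = ⊤ | ⊥ = ⊤
q | (((r -> (q -> q)) | r) | q) = ⊥ | ⊤ = ⊤
(q | (((r -> (q -> q)) | r) | q)) -> p = ⊤ -> ½ = ½

½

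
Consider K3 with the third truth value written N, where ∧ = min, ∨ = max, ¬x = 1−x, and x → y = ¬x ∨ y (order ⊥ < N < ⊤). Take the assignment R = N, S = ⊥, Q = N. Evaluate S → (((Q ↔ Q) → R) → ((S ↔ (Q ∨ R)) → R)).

Q ↔ Q = N ↔ N = N
(Q ↔ Q) → R = N → N = N  [¬N ∨ N]
Q ∨ R = N ∨ N = N
S ↔ (Q ∨ R) = ⊥ ↔ N = N
(S ↔ (Q ∨ R)) → R = N → N = N
((Q ↔ Q) → R) → ((S ↔ (Q ∨ R)) → R) = N → N = N
S → (((Q ↔ Q) → R) → ((S ↔ (Q ∨ R)) → R)) = ⊥ → N = ⊤

⊤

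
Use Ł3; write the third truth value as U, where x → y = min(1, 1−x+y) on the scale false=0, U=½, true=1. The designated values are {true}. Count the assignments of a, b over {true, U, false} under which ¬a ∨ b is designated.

Of the 9 assignments, 5 give a value in {true}.

5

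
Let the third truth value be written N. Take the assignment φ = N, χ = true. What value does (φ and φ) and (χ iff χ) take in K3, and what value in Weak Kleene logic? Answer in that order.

N; N

In K3: φ and φ = N and N = N
χ iff χ = true iff true = true
(φ and φ) and (χ iff χ) = N and true = N
In Weak Kleene logic: φ and φ = N and N = N
χ iff χ = true iff true = true
(φ and φ) and (χ iff χ) = N and true = N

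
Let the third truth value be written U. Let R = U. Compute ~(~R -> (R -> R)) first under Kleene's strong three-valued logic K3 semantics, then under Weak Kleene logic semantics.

In Kleene's strong three-valued logic K3: ~R = ~U = U
R -> R = U -> U = U
~R -> (R -> R) = U -> U = U
~(~R -> (R -> R)) = ~U = U
In Weak Kleene logic: ~R = ~U = U
R -> R = U -> U = U  [any arg is the third value ⇒ result is the third value]
~R -> (R -> R) = U -> U = U
~(~R -> (R -> R)) = ~U = U

U; U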